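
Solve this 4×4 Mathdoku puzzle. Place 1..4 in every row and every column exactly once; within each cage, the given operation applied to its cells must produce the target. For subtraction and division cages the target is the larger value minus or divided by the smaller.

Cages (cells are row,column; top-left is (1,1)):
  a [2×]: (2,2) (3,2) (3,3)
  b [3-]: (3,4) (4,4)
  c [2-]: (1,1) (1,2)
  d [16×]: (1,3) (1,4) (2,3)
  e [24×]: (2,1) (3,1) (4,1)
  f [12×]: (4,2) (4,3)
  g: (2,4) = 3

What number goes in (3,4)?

The 3 cells of cage a must have product 2, which forces (2,2) = 1.
G is a freebie, leaving (2,4) = 3.
The 3 cells of cage a must have product 2, leaving (3,2) = 2.
The 3 cells of cage a must have product 2, which forces (3,3) = 1.
1 is placed in row 3; hence (3,4) = 4.
Column 4 now contains 4, which forces (4,4) = 1.
1 is placed in column 3, so (1,3) = 4.
Column 4 now contains 4, which forces (1,4) = 2.
The 3 cells of cage d must have product 16, which forces (2,3) = 2.
4 is placed in row 3, leaving (3,1) = 3.
Column 3 already has 4, so (4,3) = 3.
Row 1 already has 2; hence (1,1) = 1.
Row 1 now contains 4, so (1,2) = 3.
2 is placed in row 2, leaving (2,1) = 4.
Cage e has product 24, so (4,1) = 2.
3 is placed in row 4; hence (4,2) = 4.
Completed grid: 1 3 4 2 / 4 1 2 3 / 3 2 1 4 / 2 4 3 1.

4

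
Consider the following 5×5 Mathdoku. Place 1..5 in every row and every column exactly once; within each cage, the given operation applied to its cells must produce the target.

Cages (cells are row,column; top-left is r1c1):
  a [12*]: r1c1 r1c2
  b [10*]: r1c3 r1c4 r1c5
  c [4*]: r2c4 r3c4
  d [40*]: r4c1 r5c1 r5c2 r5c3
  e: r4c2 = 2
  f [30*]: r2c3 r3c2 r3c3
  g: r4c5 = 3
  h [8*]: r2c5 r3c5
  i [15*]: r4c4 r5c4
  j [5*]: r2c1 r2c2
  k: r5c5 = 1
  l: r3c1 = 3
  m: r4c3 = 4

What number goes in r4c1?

Cage l is a single given cell, which forces r3c1 = 3.
E is a freebie; hence r4c2 = 2.
Cage m is a single given cell, which forces r4c3 = 4.
Cage g is given, so r4c5 = 3.
Cage k is given, so r5c5 = 1.
Column 1 already has 3, which forces r1c1 = 4.
The two cells of cage a must have product 12; hence r1c2 = 3.
Cage f has product 30, leaving r2c3 = 3.
Column 2 now contains 2; hence r3c2 = 5.
Cage f has product 30, so r3c3 = 2.
2 is placed in row 3, which forces r3c5 = 4.
Cage d needs product 40, which forces r4c1 = 1.
3 is placed in row 4; hence r4c4 = 5.
Column 2 now contains 5, leaving r5c2 = 4.
2 is placed in column 3; hence r5c3 = 5.
The two cells of cage i must have product 15, leaving r5c4 = 3.
5 is placed in column 3, leaving r1c3 = 1.
Cage b needs product 10; hence r1c4 = 2.
Cage b has product 10, leaving r1c5 = 5.
1 is placed in column 1; hence r2c1 = 5.
Column 2 now contains 5, which forces r2c2 = 1.
The two cells of cage c must have product 4, which forces r2c4 = 4.
4 is placed in column 5, leaving r2c5 = 2.
4 is placed in row 3, which forces r3c4 = 1.
Row 5 already has 5, so r5c1 = 2.
Filled in: 4 3 1 2 5 / 5 1 3 4 2 / 3 5 2 1 4 / 1 2 4 5 3 / 2 4 5 3 1.

1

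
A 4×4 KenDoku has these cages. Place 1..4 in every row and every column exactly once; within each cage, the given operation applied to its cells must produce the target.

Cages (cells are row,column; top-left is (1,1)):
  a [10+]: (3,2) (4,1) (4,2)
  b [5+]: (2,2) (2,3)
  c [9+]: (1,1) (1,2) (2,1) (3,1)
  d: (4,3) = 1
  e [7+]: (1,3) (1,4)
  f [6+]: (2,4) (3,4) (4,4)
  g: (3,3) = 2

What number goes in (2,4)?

3

Cage g is a single given cell; hence (3,3) = 2.
Cage d is a single given cell, so (4,3) = 1.
The only place for 4 in column 4 is (1,4).
Row 1 already has 4; hence (1,3) = 3.
Column 3 already has 3, leaving (2,3) = 4.
The 4 cells of cage c must have sum 9, so (1,1) = 1.
The 4 cells of cage c must have sum 9, leaving (1,2) = 2.
Cage c needs sum 9, leaving (2,1) = 2.
The two cells of cage b must have sum 5, which forces (2,2) = 1.
1 is placed in row 2, which forces (2,4) = 3.
Cage c has sum 9, leaving (3,1) = 4.
4 is placed in row 3; hence (3,2) = 3.
3 is placed in column 4, which forces (3,4) = 1.
Column 1 now contains 4, leaving (4,1) = 3.
Column 2 already has 2, leaving (4,2) = 4.
3 is placed in column 4, which forces (4,4) = 2.
The full grid is 1 2 3 4 / 2 1 4 3 / 4 3 2 1 / 3 4 1 2.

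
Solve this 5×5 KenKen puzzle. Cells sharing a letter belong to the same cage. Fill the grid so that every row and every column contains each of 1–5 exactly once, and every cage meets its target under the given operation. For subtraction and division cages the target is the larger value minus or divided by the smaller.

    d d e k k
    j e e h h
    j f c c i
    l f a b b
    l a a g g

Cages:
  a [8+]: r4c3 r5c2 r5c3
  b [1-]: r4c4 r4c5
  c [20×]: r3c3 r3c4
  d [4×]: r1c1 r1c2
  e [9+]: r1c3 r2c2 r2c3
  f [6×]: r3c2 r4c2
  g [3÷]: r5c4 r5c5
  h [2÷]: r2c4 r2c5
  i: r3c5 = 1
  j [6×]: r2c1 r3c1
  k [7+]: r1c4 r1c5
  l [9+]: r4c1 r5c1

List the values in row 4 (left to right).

I is a freebie, leaving r3c5 = 1.
1 is placed in column 5, so r5c5 = 3.
Row 5 now contains 3, which forces r5c4 = 1.
Row 4 needs a 1, and only r4c3 is open for it.
The only place for 1 in row 2 is r2c2.
Cage d's pair has product 4, leaving r1c1 = 1.
Column 2 already has 1, so r1c2 = 4.
In row 1, 3 can only go at r1c3, so r1c3 = 3.
Column 3 already has 3, leaving r2c3 = 5.
5 is placed in column 3, leaving r3c3 = 4.
Row 3 already has 4, leaving r3c4 = 5.
5 is placed in column 3, leaving r5c3 = 2.
Column 4 now contains 5; hence r1c4 = 2.
The two cells of cage k must have sum 7, leaving r1c5 = 5.
Column 4 now contains 2, which forces r2c4 = 4.
Row 2 already has 4, which forces r2c5 = 2.
4 is placed in column 4, which forces r4c4 = 3.
Column 5 already has 2, which forces r4c5 = 4.
2 is placed in row 5, which forces r5c2 = 5.
Row 2 already has 2, which forces r2c1 = 3.
The two cells of cage j must have product 6, leaving r3c1 = 2.
Cage f's pair has product 6, which forces r3c2 = 3.
Row 4 now contains 4, leaving r4c1 = 5.
Row 4 already has 3, which forces r4c2 = 2.
Row 5 already has 5, so r5c1 = 4.
The full grid is 1 4 3 2 5 / 3 1 5 4 2 / 2 3 4 5 1 / 5 2 1 3 4 / 4 5 2 1 3.

5 2 1 3 4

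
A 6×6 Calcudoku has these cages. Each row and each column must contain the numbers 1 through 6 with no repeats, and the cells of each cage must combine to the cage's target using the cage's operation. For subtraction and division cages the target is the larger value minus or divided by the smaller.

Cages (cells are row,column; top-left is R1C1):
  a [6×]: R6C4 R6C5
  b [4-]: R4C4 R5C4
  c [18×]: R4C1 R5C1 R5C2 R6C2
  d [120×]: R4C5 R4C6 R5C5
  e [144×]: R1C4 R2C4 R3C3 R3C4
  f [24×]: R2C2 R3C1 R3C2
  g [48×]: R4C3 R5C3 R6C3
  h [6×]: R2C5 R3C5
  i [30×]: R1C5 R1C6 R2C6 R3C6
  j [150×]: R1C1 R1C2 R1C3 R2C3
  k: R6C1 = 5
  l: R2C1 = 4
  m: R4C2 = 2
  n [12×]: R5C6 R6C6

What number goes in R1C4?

4

Cage l is a single given cell; hence R2C1 = 4.
Cage j has product 150, so R2C3 = 5.
Cage m is a single given cell; hence R4C2 = 2.
K is a freebie, which forces R6C1 = 5.
The 4 cells of cage j must have product 150, which forces R1C2 = 5.
Cage f needs product 24, so R3C2 = 4.
Cage e needs product 144, so R1C4 = 4.
Cage i has product 30, which forces R3C6 = 5.
Row 4 needs a 3, and only R4C1 is open for it.
The only place for 1 in row 4 is R4C4.
Cage b needs two cells with difference 4, leaving R5C4 = 5.
Cage d needs product 120, which forces R4C5 = 5.
Column 3 needs a 1, and only R1C3 is open for it.
The 4 cells of cage j must have product 150, which forces R1C1 = 6.
Cage i has product 30, so R2C6 = 1.
Column 3 needs a 3, and only R3C3 is open for it.
Row 2 needs a 2, and only R2C4 is open for it.
2 is placed in column 4, so R3C4 = 6.
6 is placed in column 4, so R6C4 = 3.
3 is placed in row 6, leaving R6C2 = 1.
Cage a needs two cells with product 6, which forces R6C5 = 2.
2 is placed in column 5, so R1C5 = 3.
Cage i has product 30, which forces R1C6 = 2.
Cage h needs two cells with product 6, leaving R2C5 = 6.
2 is placed in column 5, so R3C5 = 1.
Cage g needs product 48; hence R5C3 = 2.
6 is placed in column 5, so R5C5 = 4.
2 is placed in column 6; hence R5C6 = 3.
6 is placed in row 2, so R2C2 = 3.
1 is placed in row 3, so R3C1 = 2.
The 3 cells of cage d must have product 120, so R4C6 = 6.
Row 5 now contains 2; hence R5C1 = 1.
Row 5 already has 3, so R5C2 = 6.
Cage n needs two cells with product 12, so R6C6 = 4.
6 is placed in row 4, so R4C3 = 4.
4 is placed in row 6, which forces R6C3 = 6.
Completed grid: 6 5 1 4 3 2 / 4 3 5 2 6 1 / 2 4 3 6 1 5 / 3 2 4 1 5 6 / 1 6 2 5 4 3 / 5 1 6 3 2 4.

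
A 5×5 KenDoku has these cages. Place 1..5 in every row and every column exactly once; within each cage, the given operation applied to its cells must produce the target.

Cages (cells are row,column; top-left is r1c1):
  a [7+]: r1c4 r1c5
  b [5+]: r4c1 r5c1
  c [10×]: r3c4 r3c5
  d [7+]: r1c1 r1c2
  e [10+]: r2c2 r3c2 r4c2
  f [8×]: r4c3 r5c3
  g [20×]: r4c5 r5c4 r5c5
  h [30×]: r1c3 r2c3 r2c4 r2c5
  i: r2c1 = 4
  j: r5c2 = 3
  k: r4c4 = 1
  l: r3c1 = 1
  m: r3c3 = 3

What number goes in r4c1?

3

I is a freebie, leaving r2c1 = 4.
Cage l is a single given cell, so r3c1 = 1.
Cage m is given, leaving r3c3 = 3.
Cage k is a single given cell, so r4c4 = 1.
Cage j is given, so r5c2 = 3.
Cage e needs sum 10, leaving r2c2 = 1.
Cage b needs two cells with sum 5, leaving r4c1 = 3.
Row 5 already has 3, so r5c1 = 2.
Row 5 already has 2; hence r5c3 = 4.
Row 5 now contains 4, so r5c4 = 5.
Row 5 now contains 5, so r5c5 = 1.
2 is placed in column 1, which forces r1c1 = 5.
Cage d's pair has sum 7; hence r1c2 = 2.
The 4 cells of cage h must have product 30; hence r1c3 = 1.
Column 4 now contains 5, which forces r3c4 = 2.
Cage c's pair has product 10, leaving r3c5 = 5.
Column 3 already has 4, leaving r4c3 = 2.
The 3 cells of cage g must have product 20, leaving r4c5 = 4.
Cage a needs two cells with sum 7, so r1c4 = 4.
Column 5 already has 4, so r1c5 = 3.
Column 3 now contains 2, leaving r2c3 = 5.
2 is placed in column 4; hence r2c4 = 3.
Cage h has product 30; hence r2c5 = 2.
5 is placed in row 3; hence r3c2 = 4.
Row 4 already has 4, which forces r4c2 = 5.
The full grid is 5 2 1 4 3 / 4 1 5 3 2 / 1 4 3 2 5 / 3 5 2 1 4 / 2 3 4 5 1.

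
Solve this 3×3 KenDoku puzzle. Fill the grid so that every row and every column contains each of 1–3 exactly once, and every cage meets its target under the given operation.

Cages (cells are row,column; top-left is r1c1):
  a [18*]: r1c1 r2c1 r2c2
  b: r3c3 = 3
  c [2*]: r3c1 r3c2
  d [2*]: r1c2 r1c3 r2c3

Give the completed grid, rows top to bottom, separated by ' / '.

3 1 2 / 2 3 1 / 1 2 3

Cage a has product 18, so r1c1 = 3.
The 3 cells of cage d must have product 2, leaving r1c2 = 1.
Cage d needs product 2; hence r1c3 = 2.
Cage a has product 18, leaving r2c1 = 2.
The 3 cells of cage a must have product 18, so r2c2 = 3.
The 3 cells of cage d must have product 2, so r2c3 = 1.
Column 1 already has 2, which forces r3c1 = 1.
1 is placed in column 2, which forces r3c2 = 2.
Cage b is a single given cell; hence r3c3 = 3.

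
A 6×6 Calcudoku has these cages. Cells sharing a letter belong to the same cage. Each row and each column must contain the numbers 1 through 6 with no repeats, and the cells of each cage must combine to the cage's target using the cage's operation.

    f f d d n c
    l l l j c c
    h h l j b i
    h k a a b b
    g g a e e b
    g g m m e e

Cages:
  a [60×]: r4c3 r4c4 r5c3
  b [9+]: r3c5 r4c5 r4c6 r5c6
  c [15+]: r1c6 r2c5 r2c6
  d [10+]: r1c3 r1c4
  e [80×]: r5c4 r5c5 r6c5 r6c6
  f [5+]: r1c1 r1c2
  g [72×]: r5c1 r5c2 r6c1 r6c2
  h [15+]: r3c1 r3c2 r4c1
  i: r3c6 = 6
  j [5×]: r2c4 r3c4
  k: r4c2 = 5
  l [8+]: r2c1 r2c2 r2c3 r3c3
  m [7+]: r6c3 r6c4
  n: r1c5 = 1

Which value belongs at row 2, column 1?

Cage n is given, leaving r1c5 = 1.
Cage i is given, leaving r3c6 = 6.
Cage k is given, which forces r4c2 = 5.
Cage c has sum 15; hence r2c5 = 6.
Cage h needs sum 15, leaving r3c1 = 5.
5 is placed in column 2, so r3c2 = 4.
Row 3 already has 5, so r3c4 = 1.
Cage h needs sum 15, which forces r4c1 = 6.
Cage a needs product 60, so r5c3 = 5.
1 is placed in column 4, so r2c4 = 5.
Row 2 now contains 5, leaving r2c6 = 4.
1 is placed in row 3, leaving r3c3 = 2.
2 is placed in row 3, leaving r3c5 = 3.
Column 6 already has 4, leaving r1c6 = 5.
The 4 cells of cage b must have sum 9; hence r4c5 = 2.
Column 5 already has 2; hence r5c5 = 4.
Column 5 already has 2, which forces r6c5 = 5.
5 is placed in column 6, so r6c6 = 2.
Row 5 now contains 4, so r5c4 = 2.
Cage g needs product 72, so r6c1 = 4.
Cage m's pair has sum 7, leaving r6c3 = 1.
Cage m needs two cells with sum 7; hence r6c4 = 6.
Cage d's pair has sum 10, which forces r1c3 = 6.
6 is placed in column 4; hence r1c4 = 4.
1 is placed in column 3, which forces r2c3 = 3.
Column 3 now contains 3, so r4c3 = 4.
Column 4 now contains 4, which forces r4c4 = 3.
Row 4 already has 3, so r4c6 = 1.
Cage g needs product 72; hence r5c1 = 1.
The 4 cells of cage g must have product 72, so r5c2 = 6.
Column 6 already has 1, so r5c6 = 3.
Row 6 now contains 6; hence r6c2 = 3.
Cage f needs two cells with sum 5, which forces r1c1 = 3.
3 is placed in column 2, so r1c2 = 2.
1 is placed in column 1, leaving r2c1 = 2.
The 4 cells of cage l must have sum 8, so r2c2 = 1.
The full grid is 3 2 6 4 1 5 / 2 1 3 5 6 4 / 5 4 2 1 3 6 / 6 5 4 3 2 1 / 1 6 5 2 4 3 / 4 3 1 6 5 2.

2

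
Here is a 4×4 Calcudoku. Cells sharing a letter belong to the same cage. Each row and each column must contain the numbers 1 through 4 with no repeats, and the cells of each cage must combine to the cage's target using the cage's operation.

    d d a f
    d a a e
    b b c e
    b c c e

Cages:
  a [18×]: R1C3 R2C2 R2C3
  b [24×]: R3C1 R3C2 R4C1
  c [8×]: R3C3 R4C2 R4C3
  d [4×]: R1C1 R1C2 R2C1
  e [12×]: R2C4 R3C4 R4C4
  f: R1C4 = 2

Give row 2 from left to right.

1 3 2 4

The 3 cells of cage a must have product 18; hence R1C3 = 3.
Cage f is a single given cell, which forces R1C4 = 2.
Cage a needs product 18, leaving R2C2 = 3.
Cage a has product 18, leaving R2C3 = 2.
Cage d has product 4, so R1C1 = 4.
2 is placed in row 1, which forces R1C2 = 1.
Row 2 now contains 2; hence R2C1 = 1.
Row 2 now contains 1, so R2C4 = 4.
Cage c has product 8; hence R4C2 = 2.
Cage b needs product 24, which forces R3C1 = 2.
Column 2 now contains 2, leaving R3C2 = 4.
4 is placed in row 3; hence R3C3 = 1.
Row 3 now contains 1, so R3C4 = 3.
Row 4 already has 2, leaving R4C1 = 3.
1 is placed in column 3; hence R4C3 = 4.
Column 4 already has 3, which forces R4C4 = 1.
Completed grid: 4 1 3 2 / 1 3 2 4 / 2 4 1 3 / 3 2 4 1.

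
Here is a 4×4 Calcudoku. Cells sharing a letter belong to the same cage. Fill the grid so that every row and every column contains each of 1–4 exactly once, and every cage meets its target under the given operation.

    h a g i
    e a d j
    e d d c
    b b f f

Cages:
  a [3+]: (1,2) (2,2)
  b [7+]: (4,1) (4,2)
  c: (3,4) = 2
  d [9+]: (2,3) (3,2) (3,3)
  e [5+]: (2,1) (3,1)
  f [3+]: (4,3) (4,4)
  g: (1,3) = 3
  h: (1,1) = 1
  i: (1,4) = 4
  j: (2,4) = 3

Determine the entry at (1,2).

2

Cage h is given, leaving (1,1) = 1.
Row 1 now contains 1, so (1,2) = 2.
Cage g is given, so (1,3) = 3.
Cage i is a single given cell; hence (1,4) = 4.
Column 2 now contains 2, which forces (2,2) = 1.
Cage j is a single given cell, leaving (2,4) = 3.
Cage c is given, leaving (3,4) = 2.
Column 4 already has 2; hence (4,4) = 1.
The two cells of cage e must have sum 5, which forces (2,1) = 2.
2 is placed in row 2; hence (2,3) = 4.
Cage e's pair has sum 5, which forces (3,1) = 3.
Row 3 now contains 3, leaving (3,2) = 4.
Column 3 already has 4, leaving (3,3) = 1.
Column 1 already has 3, leaving (4,1) = 4.
Column 2 already has 4, which forces (4,2) = 3.
1 is placed in row 4, leaving (4,3) = 2.
The full grid is 1 2 3 4 / 2 1 4 3 / 3 4 1 2 / 4 3 2 1.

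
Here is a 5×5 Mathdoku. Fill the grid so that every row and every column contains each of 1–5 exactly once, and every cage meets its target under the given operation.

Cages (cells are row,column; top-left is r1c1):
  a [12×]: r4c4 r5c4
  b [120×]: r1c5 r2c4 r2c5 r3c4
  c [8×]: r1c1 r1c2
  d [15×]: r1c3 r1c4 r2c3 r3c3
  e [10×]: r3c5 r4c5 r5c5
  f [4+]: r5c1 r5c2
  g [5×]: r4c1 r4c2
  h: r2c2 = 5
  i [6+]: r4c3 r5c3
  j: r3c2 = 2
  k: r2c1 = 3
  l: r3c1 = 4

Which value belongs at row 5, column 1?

The 4 cells of cage d must have product 15, which forces r1c4 = 1.
K is a freebie, which forces r2c1 = 3.
Cage h is given, which forces r2c2 = 5.
Row 2 already has 5, so r2c3 = 1.
L is a freebie; hence r3c1 = 4.
Cage j is given, leaving r3c2 = 2.
5 is placed in column 2, so r4c2 = 1.
Column 1 already has 3, which forces r5c1 = 1.
Column 2 now contains 1; hence r5c2 = 3.
Row 5 already has 3, which forces r5c4 = 4.
Column 1 now contains 4, leaving r1c1 = 2.
2 is placed in column 2, leaving r1c2 = 4.
Column 4 already has 4, so r2c4 = 2.
The 4 cells of cage b must have product 120, which forces r2c5 = 4.
The 3 cells of cage e must have product 10; hence r3c5 = 1.
Row 4 now contains 1, so r4c1 = 5.
Cage i needs two cells with sum 6, so r4c3 = 4.
Column 4 already has 4, leaving r4c4 = 3.
Row 4 already has 5, so r4c5 = 2.
Cage i needs two cells with sum 6, leaving r5c3 = 2.
Column 5 already has 2; hence r5c5 = 5.
Column 5 already has 5, leaving r1c5 = 3.
Column 4 already has 3, so r3c4 = 5.
3 is placed in row 1, which forces r1c3 = 5.
Row 3 now contains 5, leaving r3c3 = 3.
The full grid is 2 4 5 1 3 / 3 5 1 2 4 / 4 2 3 5 1 / 5 1 4 3 2 / 1 3 2 4 5.

1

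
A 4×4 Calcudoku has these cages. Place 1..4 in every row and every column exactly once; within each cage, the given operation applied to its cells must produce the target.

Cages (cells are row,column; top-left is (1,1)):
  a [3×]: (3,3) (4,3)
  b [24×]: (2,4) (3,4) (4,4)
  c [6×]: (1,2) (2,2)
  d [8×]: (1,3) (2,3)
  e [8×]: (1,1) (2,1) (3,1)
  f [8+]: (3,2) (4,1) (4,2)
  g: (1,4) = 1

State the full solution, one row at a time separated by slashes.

4 3 2 1 / 1 2 4 3 / 2 1 3 4 / 3 4 1 2

G is a freebie, so (1,4) = 1.
Row 1 needs a 3, and only (1,2) is open for it.
Column 2 now contains 3, so (2,2) = 2.
Row 2 already has 2, so (2,3) = 4.
4 is placed in row 2, which forces (2,4) = 3.
4 is placed in column 3, so (1,3) = 2.
4 is placed in row 2, leaving (2,1) = 1.
The 3 cells of cage f must have sum 8, so (4,1) = 3.
3 is placed in row 4, so (4,3) = 1.
Row 1 already has 2, which forces (1,1) = 4.
The 3 cells of cage e must have product 8, so (3,1) = 2.
Cage f has sum 8, which forces (3,2) = 1.
Column 3 now contains 1, leaving (3,3) = 3.
2 is placed in row 3, so (3,4) = 4.
Row 4 now contains 1, leaving (4,2) = 4.
4 is placed in column 4, which forces (4,4) = 2.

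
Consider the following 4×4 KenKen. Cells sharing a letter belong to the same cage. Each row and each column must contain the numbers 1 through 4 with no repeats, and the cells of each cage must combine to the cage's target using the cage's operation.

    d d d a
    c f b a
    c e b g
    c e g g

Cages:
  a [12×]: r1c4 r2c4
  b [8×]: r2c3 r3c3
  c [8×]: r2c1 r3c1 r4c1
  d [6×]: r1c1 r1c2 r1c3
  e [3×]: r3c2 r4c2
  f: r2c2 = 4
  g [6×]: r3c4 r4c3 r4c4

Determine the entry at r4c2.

Cage f is a single given cell, which forces r2c2 = 4.
Row 2 already has 4, so r2c3 = 2.
Row 2 already has 4, leaving r2c4 = 3.
Column 3 now contains 2, so r3c3 = 4.
Column 4 now contains 3; hence r1c4 = 4.
2 is placed in row 2, leaving r2c1 = 1.
Cage c has product 8, leaving r3c1 = 2.
Row 3 now contains 2, leaving r3c4 = 1.
Cage c has product 8, leaving r4c1 = 4.
Cage g has product 6, which forces r4c3 = 3.
Column 4 now contains 1, which forces r4c4 = 2.
Column 1 now contains 2, so r1c1 = 3.
Cage d has product 6; hence r1c2 = 2.
Column 3 now contains 3, leaving r1c3 = 1.
Row 3 now contains 1, leaving r3c2 = 3.
Row 4 now contains 3; hence r4c2 = 1.
Completed grid: 3 2 1 4 / 1 4 2 3 / 2 3 4 1 / 4 1 3 2.

1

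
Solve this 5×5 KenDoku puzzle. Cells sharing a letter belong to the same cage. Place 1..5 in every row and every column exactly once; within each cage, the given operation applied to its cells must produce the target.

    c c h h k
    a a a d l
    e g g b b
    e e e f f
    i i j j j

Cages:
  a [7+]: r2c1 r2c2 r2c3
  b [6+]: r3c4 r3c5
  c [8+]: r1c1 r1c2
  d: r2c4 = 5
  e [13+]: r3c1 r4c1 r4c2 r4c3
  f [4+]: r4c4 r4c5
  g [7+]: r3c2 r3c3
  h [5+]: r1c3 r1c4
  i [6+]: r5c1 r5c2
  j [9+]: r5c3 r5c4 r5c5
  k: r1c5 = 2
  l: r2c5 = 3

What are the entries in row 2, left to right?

K is a freebie, which forces r1c5 = 2.
Cage d is a single given cell, which forces r2c4 = 5.
L is a freebie, leaving r2c5 = 3.
Column 5 now contains 3; hence r4c5 = 1.
1 is placed in row 4; hence r4c4 = 3.
Cage e has sum 13; hence r3c1 = 2.
Row 3 already has 2, which forces r3c4 = 1.
The 3 cells of cage j must have sum 9, which forces r5c3 = 3.
Column 4 already has 1, leaving r5c4 = 2.
Cage h needs two cells with sum 5; hence r1c3 = 1.
Column 4 already has 1, which forces r1c4 = 4.
Cage g needs two cells with sum 7, so r3c2 = 3.
Cage g's pair has sum 7; hence r3c3 = 4.
The two cells of cage b must have sum 6, leaving r3c5 = 5.
Cage j needs sum 9; hence r5c5 = 4.
The two cells of cage c must have sum 8, which forces r1c1 = 3.
3 is placed in column 2, leaving r1c2 = 5.
Column 3 now contains 4, which forces r2c3 = 2.
2 is placed in column 3, leaving r4c3 = 5.
5 is placed in column 2, which forces r5c2 = 1.
The 3 cells of cage a must have sum 7; hence r2c1 = 1.
1 is placed in column 2; hence r2c2 = 4.
Row 4 already has 5, leaving r4c1 = 4.
Cage e needs sum 13, so r4c2 = 2.
Row 5 already has 1, leaving r5c1 = 5.
The full grid is 3 5 1 4 2 / 1 4 2 5 3 / 2 3 4 1 5 / 4 2 5 3 1 / 5 1 3 2 4.

1 4 2 5 3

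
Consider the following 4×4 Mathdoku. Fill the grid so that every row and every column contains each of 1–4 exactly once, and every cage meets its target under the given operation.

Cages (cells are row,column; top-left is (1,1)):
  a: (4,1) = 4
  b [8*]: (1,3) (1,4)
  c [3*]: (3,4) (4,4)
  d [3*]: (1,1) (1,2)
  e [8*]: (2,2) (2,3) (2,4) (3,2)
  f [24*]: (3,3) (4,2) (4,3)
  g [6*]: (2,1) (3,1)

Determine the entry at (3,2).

Cage e needs product 8, which forces (3,2) = 1.
1 is placed in row 3; hence (3,4) = 3.
Cage a is a single given cell, which forces (4,1) = 4.
3 is placed in column 4; hence (4,4) = 1.
The two cells of cage d must have product 3, which forces (1,1) = 1.
1 is placed in column 2, so (1,2) = 3.
The two cells of cage g must have product 6, so (2,1) = 3.
Cage e needs product 8, leaving (2,3) = 1.
Row 3 now contains 3, which forces (3,1) = 2.
The 3 cells of cage f must have product 24; hence (3,3) = 4.
3 is placed in column 2; hence (4,2) = 2.
Row 4 already has 2; hence (4,3) = 3.
4 is placed in column 3, which forces (1,3) = 2.
Cage b's pair has product 8, so (1,4) = 4.
Column 2 already has 2, which forces (2,2) = 4.
Cage e needs product 8, leaving (2,4) = 2.
Filled in: 1 3 2 4 / 3 4 1 2 / 2 1 4 3 / 4 2 3 1.

1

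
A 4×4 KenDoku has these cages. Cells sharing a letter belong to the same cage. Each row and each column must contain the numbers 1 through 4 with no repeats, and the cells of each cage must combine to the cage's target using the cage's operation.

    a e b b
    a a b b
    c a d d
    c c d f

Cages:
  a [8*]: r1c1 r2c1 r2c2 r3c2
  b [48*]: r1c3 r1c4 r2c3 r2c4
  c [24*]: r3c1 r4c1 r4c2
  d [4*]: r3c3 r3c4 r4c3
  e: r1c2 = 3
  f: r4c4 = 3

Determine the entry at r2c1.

4

Cage e is given; hence r1c2 = 3.
Cage f is given; hence r4c4 = 3.
The 4 cells of cage b must have product 48, which forces r2c3 = 3.
Cage c needs product 24, which forces r3c1 = 3.
The only place for 1 in row 4 is r4c3.
Column 3 already has 1; hence r3c3 = 4.
Cage d needs product 4; hence r3c4 = 1.
Cage a has product 8, so r1c1 = 1.
Column 3 already has 4, so r1c3 = 2.
1 is placed in column 4, so r1c4 = 4.
Cage a needs product 8, leaving r2c1 = 4.
Cage a has product 8; hence r2c2 = 1.
Cage b has product 48, so r2c4 = 2.
Row 3 now contains 1; hence r3c2 = 2.
Column 1 now contains 4, leaving r4c1 = 2.
2 is placed in column 2, leaving r4c2 = 4.
Completed grid: 1 3 2 4 / 4 1 3 2 / 3 2 4 1 / 2 4 1 3.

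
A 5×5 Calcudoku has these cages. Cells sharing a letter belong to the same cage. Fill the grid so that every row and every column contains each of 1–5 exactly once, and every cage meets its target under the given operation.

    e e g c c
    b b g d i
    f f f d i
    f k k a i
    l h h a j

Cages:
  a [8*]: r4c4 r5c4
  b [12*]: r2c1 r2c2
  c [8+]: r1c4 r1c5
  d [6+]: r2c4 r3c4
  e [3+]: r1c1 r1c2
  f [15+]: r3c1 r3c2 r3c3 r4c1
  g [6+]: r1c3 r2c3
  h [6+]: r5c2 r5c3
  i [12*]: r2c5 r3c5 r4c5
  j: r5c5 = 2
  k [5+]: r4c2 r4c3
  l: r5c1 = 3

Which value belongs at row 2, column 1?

4

Cage l is given, so r5c1 = 3.
Cage j is given; hence r5c5 = 2.
3 is placed in column 1; hence r2c1 = 4.
Cage b's pair has product 12; hence r2c2 = 3.
3 is placed in row 2, so r2c5 = 1.
Column 1 now contains 4, so r4c1 = 5.
The two cells of cage a must have product 8, leaving r4c4 = 2.
2 is placed in row 5, so r5c4 = 4.
2 is placed in column 4, so r2c4 = 5.
Cage d's pair has sum 6, so r3c4 = 1.
Cage g's pair has sum 6; hence r1c3 = 4.
Column 4 already has 5; hence r1c4 = 3.
Cage c's pair has sum 8; hence r1c5 = 5.
Row 2 now contains 5, leaving r2c3 = 2.
Row 3 now contains 1, leaving r3c1 = 2.
Cage f needs sum 15, leaving r3c2 = 5.
The 4 cells of cage f must have sum 15, which forces r3c3 = 3.
Row 3 now contains 3, so r3c5 = 4.
4 is placed in column 3, so r4c3 = 1.
Column 5 already has 4, which forces r4c5 = 3.
5 is placed in column 2, which forces r5c2 = 1.
Column 3 already has 1, so r5c3 = 5.
Column 1 already has 2, which forces r1c1 = 1.
Column 2 now contains 1, which forces r1c2 = 2.
1 is placed in row 4, so r4c2 = 4.
Filled in: 1 2 4 3 5 / 4 3 2 5 1 / 2 5 3 1 4 / 5 4 1 2 3 / 3 1 5 4 2.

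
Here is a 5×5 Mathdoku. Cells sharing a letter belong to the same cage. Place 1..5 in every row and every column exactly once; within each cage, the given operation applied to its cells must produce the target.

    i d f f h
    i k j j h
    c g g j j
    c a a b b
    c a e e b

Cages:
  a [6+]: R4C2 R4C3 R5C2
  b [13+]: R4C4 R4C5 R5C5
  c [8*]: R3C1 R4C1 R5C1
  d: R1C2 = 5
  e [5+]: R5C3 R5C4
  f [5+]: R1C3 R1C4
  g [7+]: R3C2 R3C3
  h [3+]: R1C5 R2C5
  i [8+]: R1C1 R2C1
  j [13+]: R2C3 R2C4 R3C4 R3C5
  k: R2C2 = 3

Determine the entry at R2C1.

5

D is a freebie; hence R1C2 = 5.
Cage k is a single given cell; hence R2C2 = 3.
5 is placed in row 1; hence R1C1 = 3.
Row 2 now contains 3, so R2C1 = 5.
Row 1 needs a 2, and only R1C5 is open for it.
2 is placed in column 5; hence R2C5 = 1.
The only place for 1 in row 3 is R3C1.
Row 5 needs a 5, and only R5C5 is open for it.
The 3 cells of cage b must have sum 13, so R4C4 = 5.
5 is placed in column 5, which forces R4C5 = 3.
Cage j needs sum 13; hence R3C4 = 3.
3 is placed in column 5; hence R3C5 = 4.
Cage a has sum 6, which forces R4C2 = 4.
Row 4 now contains 3, leaving R4C3 = 1.
Cage a needs sum 6; hence R5C2 = 1.
Column 3 now contains 1; hence R1C3 = 4.
The two cells of cage f must have sum 5, which forces R1C4 = 1.
Column 3 now contains 4, which forces R2C3 = 2.
Row 2 already has 2, leaving R2C4 = 4.
Row 3 already has 4, which forces R3C2 = 2.
3 is placed in row 3, leaving R3C3 = 5.
4 is placed in row 4; hence R4C1 = 2.
Cage c needs product 8, which forces R5C1 = 4.
Cage e's pair has sum 5, which forces R5C3 = 3.
Cage e's pair has sum 5, leaving R5C4 = 2.
The full grid is 3 5 4 1 2 / 5 3 2 4 1 / 1 2 5 3 4 / 2 4 1 5 3 / 4 1 3 2 5.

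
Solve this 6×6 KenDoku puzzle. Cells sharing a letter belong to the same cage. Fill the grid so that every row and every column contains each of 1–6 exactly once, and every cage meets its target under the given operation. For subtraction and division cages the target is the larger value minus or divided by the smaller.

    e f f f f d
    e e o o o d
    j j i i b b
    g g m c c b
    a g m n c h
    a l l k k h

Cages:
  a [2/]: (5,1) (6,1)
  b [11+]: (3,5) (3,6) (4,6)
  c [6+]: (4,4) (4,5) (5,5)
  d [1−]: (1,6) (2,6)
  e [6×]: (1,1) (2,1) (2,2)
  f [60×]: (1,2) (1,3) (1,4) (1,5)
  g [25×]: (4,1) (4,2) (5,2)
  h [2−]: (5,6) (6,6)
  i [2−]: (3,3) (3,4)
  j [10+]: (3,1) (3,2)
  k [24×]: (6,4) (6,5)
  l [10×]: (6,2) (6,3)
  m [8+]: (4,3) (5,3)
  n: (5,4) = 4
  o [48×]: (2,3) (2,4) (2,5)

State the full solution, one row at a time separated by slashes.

Cage g has product 25, leaving (4,1) = 5.
Cage g needs product 25, so (4,2) = 1.
Cage g needs product 25, leaving (5,2) = 5.
Cage n is a single given cell, leaving (5,4) = 4.
5 is placed in column 2, which forces (6,2) = 2.
Row 6 now contains 2, leaving (6,3) = 5.
4 is placed in column 4, which forces (6,4) = 6.
Row 6 now contains 6; hence (6,5) = 4.
Column 2 now contains 2; hence (2,2) = 3.
The 3 cells of cage o must have product 48, which forces (2,3) = 4.
6 is placed in column 4, so (2,4) = 2.
The 3 cells of cage o must have product 48, which forces (2,5) = 6.
Column 4 already has 2, so (4,4) = 3.
3 is placed in row 4; hence (4,5) = 2.
The 3 cells of cage c must have sum 6, leaving (5,5) = 1.
1 is placed in row 5, so (5,6) = 3.
3 is placed in column 6, leaving (6,6) = 1.
The 3 cells of cage e must have product 6; hence (1,1) = 2.
Row 2 already has 2, so (2,1) = 1.
Column 6 already has 1, so (2,6) = 5.
Cage i needs two cells with difference 2, leaving (3,3) = 3.
Row 3 now contains 3, leaving (3,5) = 5.
The 3 cells of cage b must have sum 11, leaving (3,6) = 2.
Row 4 already has 2; hence (4,3) = 6.
Row 4 now contains 6; hence (4,6) = 4.
Cage a's pair has quotient 2, which forces (5,1) = 6.
Cage m's pair has sum 8, so (5,3) = 2.
Row 6 already has 1, leaving (6,1) = 3.
The 4 cells of cage f must have product 60, leaving (1,2) = 4.
Column 3 already has 3; hence (1,3) = 1.
The 4 cells of cage f must have product 60, so (1,4) = 5.
Column 5 already has 5, leaving (1,5) = 3.
Column 6 already has 4, which forces (1,6) = 6.
6 is placed in column 1, which forces (3,1) = 4.
The two cells of cage j must have sum 10, leaving (3,2) = 6.
5 is placed in row 3; hence (3,4) = 1.

2 4 1 5 3 6 / 1 3 4 2 6 5 / 4 6 3 1 5 2 / 5 1 6 3 2 4 / 6 5 2 4 1 3 / 3 2 5 6 4 1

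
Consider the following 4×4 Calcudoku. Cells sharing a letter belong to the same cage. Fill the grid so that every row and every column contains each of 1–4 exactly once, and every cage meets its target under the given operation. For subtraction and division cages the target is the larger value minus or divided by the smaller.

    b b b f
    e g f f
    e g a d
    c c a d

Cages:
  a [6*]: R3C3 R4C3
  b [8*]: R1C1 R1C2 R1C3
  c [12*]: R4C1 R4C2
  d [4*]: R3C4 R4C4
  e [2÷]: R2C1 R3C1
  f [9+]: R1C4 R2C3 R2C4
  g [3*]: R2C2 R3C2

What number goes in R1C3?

The only place for 3 in row 1 is R1C4.
In row 2, 3 can only go at R2C2, so R2C2 = 3.
3 is placed in column 2, which forces R3C2 = 1.
Row 3 already has 1; hence R3C4 = 4.
The two cells of cage c must have product 12; hence R4C1 = 3.
3 is placed in column 2, which forces R4C2 = 4.
Row 4 already has 3, so R4C3 = 2.
4 is placed in column 4; hence R4C4 = 1.
Column 2 now contains 4, so R1C2 = 2.
2 is placed in column 3, which forces R2C3 = 4.
4 is placed in column 4; hence R2C4 = 2.
Row 3 already has 4, which forces R3C1 = 2.
2 is placed in column 3, so R3C3 = 3.
Cage b needs product 8, which forces R1C1 = 4.
Column 3 now contains 4, so R1C3 = 1.
Row 2 already has 4, so R2C1 = 1.
The full grid is 4 2 1 3 / 1 3 4 2 / 2 1 3 4 / 3 4 2 1.

1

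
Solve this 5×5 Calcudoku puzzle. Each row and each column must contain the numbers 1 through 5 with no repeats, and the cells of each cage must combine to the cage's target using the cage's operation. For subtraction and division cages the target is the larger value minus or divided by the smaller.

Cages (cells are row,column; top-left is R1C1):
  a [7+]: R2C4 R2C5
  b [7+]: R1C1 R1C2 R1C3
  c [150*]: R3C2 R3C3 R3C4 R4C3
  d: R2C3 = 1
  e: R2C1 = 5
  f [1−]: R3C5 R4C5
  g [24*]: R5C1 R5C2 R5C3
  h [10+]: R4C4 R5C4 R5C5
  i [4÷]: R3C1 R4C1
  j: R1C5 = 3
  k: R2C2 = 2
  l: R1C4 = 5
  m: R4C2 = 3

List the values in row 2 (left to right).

L is a freebie; hence R1C4 = 5.
Cage j is given, which forces R1C5 = 3.
Cage e is a single given cell, leaving R2C1 = 5.
K is a freebie, leaving R2C2 = 2.
D is a freebie, which forces R2C3 = 1.
Row 2 already has 2, leaving R2C5 = 4.
Cage m is a single given cell, which forces R4C2 = 3.
The 4 cells of cage c must have product 150; hence R4C3 = 5.
Column 2 now contains 3, which forces R5C2 = 4.
Column 2 now contains 4; hence R1C2 = 1.
4 is placed in row 2, leaving R2C4 = 3.
Column 2 now contains 3, which forces R3C2 = 5.
Column 4 already has 3, so R3C4 = 2.
Row 3 now contains 2, so R3C5 = 1.
Column 4 already has 2, leaving R4C4 = 4.
1 is placed in column 5, leaving R4C5 = 2.
Column 4 already has 3; hence R5C4 = 1.
Cage h has sum 10, which forces R5C5 = 5.
Row 3 now contains 1, leaving R3C1 = 4.
Row 3 now contains 2, so R3C3 = 3.
Row 4 now contains 4, so R4C1 = 1.
Column 3 now contains 3; hence R5C3 = 2.
4 is placed in column 1, so R1C1 = 2.
2 is placed in column 3; hence R1C3 = 4.
Row 5 already has 2, so R5C1 = 3.
Completed grid: 2 1 4 5 3 / 5 2 1 3 4 / 4 5 3 2 1 / 1 3 5 4 2 / 3 4 2 1 5.

5 2 1 3 4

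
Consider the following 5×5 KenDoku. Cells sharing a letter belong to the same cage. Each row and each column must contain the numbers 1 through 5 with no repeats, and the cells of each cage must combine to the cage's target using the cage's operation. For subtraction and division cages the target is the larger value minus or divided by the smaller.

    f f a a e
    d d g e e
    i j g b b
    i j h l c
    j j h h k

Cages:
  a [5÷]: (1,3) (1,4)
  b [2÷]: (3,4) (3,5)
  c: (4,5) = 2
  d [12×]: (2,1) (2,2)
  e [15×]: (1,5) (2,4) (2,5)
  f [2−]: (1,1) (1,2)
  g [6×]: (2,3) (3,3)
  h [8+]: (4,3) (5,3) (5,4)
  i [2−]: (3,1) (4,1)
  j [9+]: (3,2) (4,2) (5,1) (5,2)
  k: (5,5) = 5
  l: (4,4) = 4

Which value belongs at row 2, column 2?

L is a freebie; hence (4,4) = 4.
Cage c is a single given cell, so (4,5) = 2.
K is a freebie; hence (5,5) = 5.
Cage e needs product 15; hence (2,4) = 5.
Cage b's pair has quotient 2, so (3,4) = 2.
The two cells of cage a must have quotient 5, which forces (1,3) = 5.
Column 4 already has 5, leaving (1,4) = 1.
Row 1 now contains 1, leaving (1,5) = 3.
The two cells of cage g must have product 6; hence (2,3) = 2.
Column 5 already has 3, which forces (2,5) = 1.
2 is placed in row 3, leaving (3,3) = 3.
Column 5 already has 1; hence (3,5) = 4.
Column 3 already has 3, so (4,3) = 1.
Column 3 now contains 2, so (5,3) = 4.
Column 4 now contains 1, which forces (5,4) = 3.
Cage j needs sum 9, which forces (3,2) = 1.
Cage i needs two cells with difference 2, which forces (4,1) = 3.
Cage j has sum 9, which forces (4,2) = 5.
3 is placed in row 5, leaving (5,1) = 1.
3 is placed in row 5, so (5,2) = 2.
The two cells of cage f must have difference 2; hence (1,1) = 2.
Column 2 already has 2, leaving (1,2) = 4.
Column 1 already has 3, leaving (2,1) = 4.
Cage d needs two cells with product 12, so (2,2) = 3.
1 is placed in row 3, which forces (3,1) = 5.
Completed grid: 2 4 5 1 3 / 4 3 2 5 1 / 5 1 3 2 4 / 3 5 1 4 2 / 1 2 4 3 5.

3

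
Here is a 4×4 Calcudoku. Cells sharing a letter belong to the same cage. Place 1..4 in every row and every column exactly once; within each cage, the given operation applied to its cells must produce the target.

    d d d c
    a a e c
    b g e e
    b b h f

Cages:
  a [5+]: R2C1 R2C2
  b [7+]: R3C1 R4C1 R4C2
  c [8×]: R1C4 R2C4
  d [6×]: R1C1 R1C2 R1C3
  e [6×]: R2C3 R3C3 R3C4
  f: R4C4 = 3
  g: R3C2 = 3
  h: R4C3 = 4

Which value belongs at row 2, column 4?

Cage g is a single given cell; hence R3C2 = 3.
Cage h is a single given cell, so R4C3 = 4.
Cage f is a single given cell, leaving R4C4 = 3.
The 3 cells of cage e must have product 6, which forces R2C3 = 3.
Cage b has sum 7, leaving R3C1 = 4.
Cage d has product 6; hence R1C1 = 3.
4 is placed in column 1, so R2C1 = 1.
Cage a needs two cells with sum 5, leaving R2C2 = 4.
4 is placed in row 2, leaving R2C4 = 2.
Column 4 now contains 2, leaving R3C4 = 1.
Column 1 now contains 1, so R4C1 = 2.
Row 4 already has 2, leaving R4C2 = 1.
1 is placed in column 2, leaving R1C2 = 2.
Cage d has product 6; hence R1C3 = 1.
Column 4 now contains 2, which forces R1C4 = 4.
1 is placed in row 3, so R3C3 = 2.
The full grid is 3 2 1 4 / 1 4 3 2 / 4 3 2 1 / 2 1 4 3.

2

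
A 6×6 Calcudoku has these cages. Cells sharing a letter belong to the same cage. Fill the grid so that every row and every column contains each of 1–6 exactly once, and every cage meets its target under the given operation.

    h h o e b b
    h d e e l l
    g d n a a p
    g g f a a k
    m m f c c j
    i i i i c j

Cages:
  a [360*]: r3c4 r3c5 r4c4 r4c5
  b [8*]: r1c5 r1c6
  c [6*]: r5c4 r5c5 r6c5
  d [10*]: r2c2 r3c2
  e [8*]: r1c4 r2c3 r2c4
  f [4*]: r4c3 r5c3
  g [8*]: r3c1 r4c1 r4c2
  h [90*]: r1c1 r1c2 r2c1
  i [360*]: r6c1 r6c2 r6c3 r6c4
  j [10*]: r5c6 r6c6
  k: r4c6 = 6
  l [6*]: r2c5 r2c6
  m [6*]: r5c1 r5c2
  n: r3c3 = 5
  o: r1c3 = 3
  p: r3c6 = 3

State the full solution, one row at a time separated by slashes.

O is a freebie, which forces r1c3 = 3.
Cage n is given, so r3c3 = 5.
Cage p is a single given cell, leaving r3c6 = 3.
Cage k is given, which forces r4c6 = 6.
Cage h needs product 90; hence r2c1 = 3.
Cage d needs two cells with product 10, leaving r2c2 = 5.
Row 2 already has 3; hence r2c5 = 6.
5 is placed in row 3, which forces r3c2 = 2.
Column 5 already has 6; hence r3c5 = 4.
Cage h needs product 90, which forces r1c1 = 5.
Column 2 already has 5, leaving r1c2 = 6.
4 is placed in column 5; hence r1c5 = 2.
Cage b's pair has product 8, which forces r1c6 = 4.
Cage l's pair has product 6, leaving r2c6 = 1.
Row 3 now contains 4; hence r3c1 = 1.
Row 3 now contains 4, leaving r3c4 = 6.
Cage g needs product 8, leaving r4c1 = 2.
The 3 cells of cage g must have product 8, leaving r4c2 = 4.
Row 4 now contains 4, which forces r4c3 = 1.
Column 1 already has 2, so r5c1 = 6.
Column 3 already has 1; hence r5c3 = 4.
Column 1 now contains 6, so r6c1 = 4.
4 is placed in column 2, leaving r6c2 = 3.
4 is placed in column 3, so r6c3 = 6.
Row 6 now contains 3, leaving r6c4 = 5.
Row 6 now contains 3, so r6c5 = 1.
Row 6 now contains 5, leaving r6c6 = 2.
Row 1 already has 4, so r1c4 = 1.
4 is placed in column 3; hence r2c3 = 2.
Cage e has product 8, so r2c4 = 4.
Column 4 already has 5, so r4c4 = 3.
Cage a needs product 360, leaving r4c5 = 5.
3 is placed in column 2; hence r5c2 = 1.
The 3 cells of cage c must have product 6; hence r5c4 = 2.
1 is placed in column 5, leaving r5c5 = 3.
Column 6 already has 2, leaving r5c6 = 5.

5 6 3 1 2 4 / 3 5 2 4 6 1 / 1 2 5 6 4 3 / 2 4 1 3 5 6 / 6 1 4 2 3 5 / 4 3 6 5 1 2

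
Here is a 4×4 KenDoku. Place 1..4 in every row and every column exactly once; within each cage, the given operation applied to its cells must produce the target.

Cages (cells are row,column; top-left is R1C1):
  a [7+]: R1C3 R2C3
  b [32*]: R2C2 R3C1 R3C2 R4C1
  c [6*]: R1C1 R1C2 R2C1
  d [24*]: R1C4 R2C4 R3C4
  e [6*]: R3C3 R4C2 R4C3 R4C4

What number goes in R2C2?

1

Cage e has product 6; hence R3C3 = 1.
In row 3, 3 can only go at R3C4, so R3C4 = 3.
In row 4, 4 can only go at R4C1, so R4C1 = 4.
The 4 cells of cage b must have product 32, so R2C2 = 1.
4 is placed in column 1, which forces R3C1 = 2.
The 4 cells of cage b must have product 32; hence R3C2 = 4.
Cage c needs product 6, which forces R1C1 = 1.
Cage c has product 6, leaving R1C2 = 2.
Row 1 already has 2, which forces R1C4 = 4.
2 is placed in column 1; hence R2C1 = 3.
Row 2 now contains 3; hence R2C3 = 4.
4 is placed in column 4, which forces R2C4 = 2.
2 is placed in column 2, so R4C2 = 3.
Row 4 already has 3; hence R4C3 = 2.
The 4 cells of cage e must have product 6, which forces R4C4 = 1.
Row 1 already has 4, which forces R1C3 = 3.
Completed grid: 1 2 3 4 / 3 1 4 2 / 2 4 1 3 / 4 3 2 1.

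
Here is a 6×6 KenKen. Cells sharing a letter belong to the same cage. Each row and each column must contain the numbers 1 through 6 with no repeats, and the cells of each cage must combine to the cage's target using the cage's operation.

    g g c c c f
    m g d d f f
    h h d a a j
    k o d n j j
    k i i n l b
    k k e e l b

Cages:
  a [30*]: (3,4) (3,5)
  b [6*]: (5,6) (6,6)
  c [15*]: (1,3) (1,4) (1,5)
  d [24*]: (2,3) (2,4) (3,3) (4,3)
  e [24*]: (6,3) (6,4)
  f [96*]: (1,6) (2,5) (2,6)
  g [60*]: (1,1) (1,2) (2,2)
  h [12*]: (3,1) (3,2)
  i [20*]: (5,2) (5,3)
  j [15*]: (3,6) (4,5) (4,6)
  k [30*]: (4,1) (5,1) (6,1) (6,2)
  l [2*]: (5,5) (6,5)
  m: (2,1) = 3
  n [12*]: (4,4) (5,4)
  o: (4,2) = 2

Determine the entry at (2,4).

The 3 cells of cage f must have product 96, so (1,6) = 4.
Cage m is given, so (2,1) = 3.
Cage f needs product 96, which forces (2,5) = 4.
Cage f has product 96; hence (2,6) = 6.
O is a freebie, so (4,2) = 2.
Cage g has product 60, which forces (1,1) = 2.
The 3 cells of cage g must have product 60, leaving (1,2) = 6.
2 is placed in column 2; hence (2,2) = 5.
2 is placed in column 1, leaving (3,1) = 4.
6 is placed in column 2, so (3,2) = 3.
Row 3 already has 3, which forces (3,3) = 2.
Column 2 already has 5; hence (5,2) = 4.
Row 5 now contains 4; hence (5,3) = 5.
Column 2 already has 3, leaving (6,2) = 1.
Row 6 already has 1; hence (6,5) = 2.
Row 6 now contains 2; hence (6,6) = 3.
Column 3 already has 2, which forces (2,3) = 1.
Cage d has product 24, which forces (2,4) = 2.
Cage d has product 24, which forces (4,3) = 6.
Row 4 now contains 6, so (4,4) = 4.
The 3 cells of cage j must have product 15, leaving (4,5) = 3.
Column 4 already has 2, so (5,4) = 3.
2 is placed in column 5, so (5,5) = 1.
Column 6 already has 3, leaving (5,6) = 2.
Column 3 now contains 6, leaving (6,3) = 4.
Column 4 already has 4, leaving (6,4) = 6.
Column 3 already has 1, so (1,3) = 3.
Cage c needs product 15, so (1,4) = 1.
Column 5 already has 1, which forces (1,5) = 5.
Column 4 now contains 6; hence (3,4) = 5.
The two cells of cage a must have product 30, leaving (3,5) = 6.
5 is placed in row 3, leaving (3,6) = 1.
Cage k has product 30, so (4,1) = 1.
1 is placed in column 6; hence (4,6) = 5.
1 is placed in row 5, so (5,1) = 6.
Row 6 now contains 6, so (6,1) = 5.
Filled in: 2 6 3 1 5 4 / 3 5 1 2 4 6 / 4 3 2 5 6 1 / 1 2 6 4 3 5 / 6 4 5 3 1 2 / 5 1 4 6 2 3.

2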